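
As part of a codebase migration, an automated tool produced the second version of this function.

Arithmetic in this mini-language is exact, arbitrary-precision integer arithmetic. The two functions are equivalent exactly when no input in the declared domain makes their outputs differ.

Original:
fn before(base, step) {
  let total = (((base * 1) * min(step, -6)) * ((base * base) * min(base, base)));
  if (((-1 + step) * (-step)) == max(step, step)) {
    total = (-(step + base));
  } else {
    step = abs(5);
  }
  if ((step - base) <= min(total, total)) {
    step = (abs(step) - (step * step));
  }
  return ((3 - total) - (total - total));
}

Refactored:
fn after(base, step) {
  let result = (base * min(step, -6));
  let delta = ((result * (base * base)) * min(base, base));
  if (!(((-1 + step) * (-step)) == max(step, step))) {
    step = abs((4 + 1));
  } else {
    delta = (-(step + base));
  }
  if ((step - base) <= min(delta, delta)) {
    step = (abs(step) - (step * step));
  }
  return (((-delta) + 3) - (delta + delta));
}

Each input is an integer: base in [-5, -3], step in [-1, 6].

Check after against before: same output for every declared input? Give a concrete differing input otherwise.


Not equivalent: base=-5, step=-1 separates them (3753 vs 11253).
before: total := -3750 | (((-1 + step) * (-step)) == max(step, step)): false | step := 5 | ((step - base) <= min(total, total)): false | result 3753
after: result := 30 | delta := -3750 | (!(((-1 + step) * (-step)) == max(step, step))): true | step := 5 | ((step - base) <= min(delta, delta)): false | result 11253
verdict: not equivalent; witness: base=-5, step=-1


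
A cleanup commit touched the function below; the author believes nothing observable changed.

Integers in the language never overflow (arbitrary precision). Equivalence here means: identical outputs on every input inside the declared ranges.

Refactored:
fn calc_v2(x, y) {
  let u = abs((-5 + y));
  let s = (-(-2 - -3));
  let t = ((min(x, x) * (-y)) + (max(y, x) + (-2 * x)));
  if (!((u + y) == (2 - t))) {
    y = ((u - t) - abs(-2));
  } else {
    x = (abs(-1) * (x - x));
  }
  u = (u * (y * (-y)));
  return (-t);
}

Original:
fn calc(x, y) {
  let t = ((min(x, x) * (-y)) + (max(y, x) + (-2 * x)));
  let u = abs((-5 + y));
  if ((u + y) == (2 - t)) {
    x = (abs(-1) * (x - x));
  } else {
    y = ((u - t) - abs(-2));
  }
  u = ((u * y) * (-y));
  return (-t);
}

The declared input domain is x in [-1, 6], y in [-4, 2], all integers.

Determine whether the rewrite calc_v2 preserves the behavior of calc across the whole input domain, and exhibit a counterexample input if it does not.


Side by side, the visible changes include: local variable names differ; and constant usage differs; and statement counts differ; and arithmetic usage differs; and boolean connective usage differs.
Tracing x=-1, y=-2: calc: t := -1 | u := 7 | ((u + y) == (2 - t)): false | y := 6 | u := -252 | result 1 | calc_v2: u := 7 | s := -1 | t := -1 | (!((u + y) == (2 - t))): true | y := 6 | u := -252 | result 1 — matching result 1.
An exhaustive pass over the 56 declared inputs shows identical outputs.
verdict: equivalent


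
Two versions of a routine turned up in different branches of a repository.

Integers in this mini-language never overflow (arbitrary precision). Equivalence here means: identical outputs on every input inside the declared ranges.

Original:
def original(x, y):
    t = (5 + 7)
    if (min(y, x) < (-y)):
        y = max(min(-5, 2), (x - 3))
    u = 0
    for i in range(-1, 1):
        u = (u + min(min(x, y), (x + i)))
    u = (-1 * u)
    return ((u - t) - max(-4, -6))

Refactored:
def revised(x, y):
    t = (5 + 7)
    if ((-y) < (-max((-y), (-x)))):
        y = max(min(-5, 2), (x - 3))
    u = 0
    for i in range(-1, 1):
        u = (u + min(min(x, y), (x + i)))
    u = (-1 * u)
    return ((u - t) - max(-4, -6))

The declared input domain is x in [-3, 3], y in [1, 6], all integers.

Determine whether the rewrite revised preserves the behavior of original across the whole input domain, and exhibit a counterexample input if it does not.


These are not equivalent — on x=-3, y=1 the outputs split (2 vs -1).
original: t becomes 12; next (min(y, x) < (-y)) evaluates to true; next y becomes -5; next u becomes 0; next at i=-1:; next u becomes -5; next at i=0:; next u becomes -10; next u becomes 10; next final value 2
revised: t becomes 12; next ((-y) < (-max((-y), (-x)))) evaluates to false; next u becomes 0; next at i=-1:; next u becomes -4; next at i=0:; next u becomes -7; next u becomes 7; next final value -1
verdict: not equivalent; witness: x=-3, y=1


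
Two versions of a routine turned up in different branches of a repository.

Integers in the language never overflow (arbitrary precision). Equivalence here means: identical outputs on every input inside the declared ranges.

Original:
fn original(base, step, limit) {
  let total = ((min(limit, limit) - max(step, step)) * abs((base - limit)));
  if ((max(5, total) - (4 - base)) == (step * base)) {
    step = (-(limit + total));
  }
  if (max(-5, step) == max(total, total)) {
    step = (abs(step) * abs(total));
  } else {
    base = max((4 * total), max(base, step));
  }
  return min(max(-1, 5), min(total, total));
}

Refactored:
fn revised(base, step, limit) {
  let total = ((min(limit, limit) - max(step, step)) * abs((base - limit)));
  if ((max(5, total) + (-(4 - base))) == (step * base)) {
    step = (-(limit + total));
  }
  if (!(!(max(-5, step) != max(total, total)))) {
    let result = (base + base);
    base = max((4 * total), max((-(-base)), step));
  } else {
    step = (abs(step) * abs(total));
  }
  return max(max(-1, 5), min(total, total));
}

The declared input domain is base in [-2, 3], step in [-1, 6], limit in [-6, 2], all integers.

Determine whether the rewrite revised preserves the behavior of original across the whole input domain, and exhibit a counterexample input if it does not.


Not equivalent: base=-2, step=-1, limit=-6 separates them (-20 vs 5).
original: total := -20 | ((max(5, total) - (4 - base)) == (step * base)): false | (max(-5, step) == max(total, total)): false | base := -1 | result -20
revised: total := -20 | ((max(5, total) + (-(4 - base))) == (step * base)): false | (!(!(max(-5, step) != max(total, total)))): true | result := -4 | base := -1 | result 5
verdict: not equivalent; witness: base=-2, step=-1, limit=-6


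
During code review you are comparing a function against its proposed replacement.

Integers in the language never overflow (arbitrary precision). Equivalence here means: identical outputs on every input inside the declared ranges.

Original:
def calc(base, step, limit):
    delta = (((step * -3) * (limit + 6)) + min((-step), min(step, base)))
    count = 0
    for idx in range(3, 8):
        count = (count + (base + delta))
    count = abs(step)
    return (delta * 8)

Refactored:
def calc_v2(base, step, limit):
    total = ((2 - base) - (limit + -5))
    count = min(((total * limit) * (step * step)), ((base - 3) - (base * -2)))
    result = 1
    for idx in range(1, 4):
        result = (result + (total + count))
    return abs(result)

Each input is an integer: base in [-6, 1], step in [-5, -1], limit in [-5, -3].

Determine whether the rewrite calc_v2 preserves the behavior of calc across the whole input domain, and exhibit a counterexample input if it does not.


Run the pair on base=-6, step=-5, limit=-5.
calc: delta=9, then count=0, then (idx=3), then count=3, then (idx=4), then count=6, then (idx=5), then count=9, then (idx=6), then count=12, then (idx=7), then count=15, then count=5, then returns 72
calc_v2: total=18, then count=-2250, then result=1, then (idx=1), then result=-2231, then (idx=2), then result=-4463, then (idx=3), then result=-6695, then returns 6695
72 vs 6695 — the two versions disagree here.
verdict: not equivalent; witness: base=-6, step=-5, limit=-5


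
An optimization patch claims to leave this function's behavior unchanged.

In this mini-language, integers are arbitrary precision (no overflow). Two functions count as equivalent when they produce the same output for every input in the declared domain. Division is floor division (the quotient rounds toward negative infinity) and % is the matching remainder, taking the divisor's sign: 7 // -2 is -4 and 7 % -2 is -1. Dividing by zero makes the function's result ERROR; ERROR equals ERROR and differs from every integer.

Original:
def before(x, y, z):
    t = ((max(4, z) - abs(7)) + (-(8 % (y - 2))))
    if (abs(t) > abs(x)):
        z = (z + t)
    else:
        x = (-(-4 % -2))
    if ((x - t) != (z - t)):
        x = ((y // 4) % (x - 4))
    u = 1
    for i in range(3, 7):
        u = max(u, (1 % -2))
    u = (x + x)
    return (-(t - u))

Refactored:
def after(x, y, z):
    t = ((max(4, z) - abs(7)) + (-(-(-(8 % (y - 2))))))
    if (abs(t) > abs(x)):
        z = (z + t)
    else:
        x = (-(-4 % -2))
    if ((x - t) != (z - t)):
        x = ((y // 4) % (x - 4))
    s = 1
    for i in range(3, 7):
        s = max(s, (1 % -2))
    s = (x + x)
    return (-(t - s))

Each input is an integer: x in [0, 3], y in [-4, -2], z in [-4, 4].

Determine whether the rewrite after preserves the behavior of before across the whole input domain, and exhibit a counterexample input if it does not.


Behavior is preserved: although local variable names differ, the outputs never diverge.
Tracing x=2, y=-4, z=-2: before: t=1, then (abs(t) > abs(x)) is false, then x=0, then ((x - t) != (z - t)) is true, then x=-1, then u=1, then (i=3), then u=1, then (i=4), then u=1, then (i=5), then u=1, then (i=6), then u=1, then u=-2, then returns -3 | after: t=1, then (abs(t) > abs(x)) is false, then x=0, then ((x - t) != (z - t)) is true, then x=-1, then s=1, then (i=3), then s=1, then (i=4), then s=1, then (i=5), then s=1, then (i=6), then s=1, then s=-2, then returns -3 — matching result -3.
An exhaustive pass over the 108 declared inputs shows identical outputs.
verdict: equivalent


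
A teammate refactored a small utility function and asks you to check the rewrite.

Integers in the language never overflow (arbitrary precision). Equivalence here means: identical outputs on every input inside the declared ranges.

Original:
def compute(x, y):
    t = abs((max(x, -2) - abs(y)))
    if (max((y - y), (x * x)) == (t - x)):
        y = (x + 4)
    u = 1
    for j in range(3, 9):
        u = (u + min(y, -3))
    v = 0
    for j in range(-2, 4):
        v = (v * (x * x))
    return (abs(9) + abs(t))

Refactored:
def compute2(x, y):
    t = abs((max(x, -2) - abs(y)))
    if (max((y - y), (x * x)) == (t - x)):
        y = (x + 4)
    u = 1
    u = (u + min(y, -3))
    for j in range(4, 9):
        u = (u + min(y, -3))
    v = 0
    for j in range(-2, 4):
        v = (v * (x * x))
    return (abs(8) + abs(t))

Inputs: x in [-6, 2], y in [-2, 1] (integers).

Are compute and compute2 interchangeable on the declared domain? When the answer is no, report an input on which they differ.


Evaluate both at x=-6, y=-2.
compute: t becomes 4; next (max((y - y), (x * x)) == (t - x)) evaluates to false; next u becomes 1; next at j=3:; next u becomes -2; next at j=4:; next u becomes -5; next at j=5:; next u becomes -8; next at j=6:; next u becomes -11; next at j=7:; next u becomes -14; next at j=8:; next u becomes -17; next v becomes 0; next at j=-2:; next v becomes 0; next at j=-1:; next v becomes 0; next at j=0:; next v becomes 0; next at j=1:; next v becomes 0; next at j=2:; next v becomes 0; next at j=3:; next v becomes 0; next final value 13
compute2: t becomes 4; next (max((y - y), (x * x)) == (t - x)) evaluates to false; next u becomes 1; next u becomes -2; next at j=4:; next u becomes -5; next at j=5:; next u becomes -8; next at j=6:; next u becomes -11; next at j=7:; next u becomes -14; next at j=8:; next u becomes -17; next v becomes 0; next at j=-2:; next v becomes 0; next at j=-1:; next v becomes 0; next at j=0:; next v becomes 0; next at j=1:; next v becomes 0; next at j=2:; next v becomes 0; next at j=3:; next v becomes 0; next final value 12
13 and 12 differ, so these are not the same function on this domain.
verdict: not equivalent; witness: x=-6, y=-2


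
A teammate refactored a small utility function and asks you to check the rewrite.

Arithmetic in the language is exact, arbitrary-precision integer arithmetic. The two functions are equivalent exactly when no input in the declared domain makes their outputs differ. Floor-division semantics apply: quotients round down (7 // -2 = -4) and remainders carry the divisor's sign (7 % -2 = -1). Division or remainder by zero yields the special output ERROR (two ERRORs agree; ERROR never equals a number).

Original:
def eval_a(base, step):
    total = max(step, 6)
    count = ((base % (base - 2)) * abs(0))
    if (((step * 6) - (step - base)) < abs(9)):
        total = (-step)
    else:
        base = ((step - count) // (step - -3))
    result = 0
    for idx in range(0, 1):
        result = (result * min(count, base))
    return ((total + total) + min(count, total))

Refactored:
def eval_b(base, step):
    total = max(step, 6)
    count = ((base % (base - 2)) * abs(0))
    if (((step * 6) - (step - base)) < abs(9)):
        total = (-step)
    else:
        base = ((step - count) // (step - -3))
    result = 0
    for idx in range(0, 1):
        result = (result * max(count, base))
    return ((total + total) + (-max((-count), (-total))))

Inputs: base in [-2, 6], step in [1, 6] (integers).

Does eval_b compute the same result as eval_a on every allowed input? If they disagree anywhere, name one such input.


The suspicious edit (`min(count, base)` became `max(count, base)`) never changes the result for any input inside the declared domain.
Tracing base=-1, step=4: eval_a: total := 6 | count := 0 | (((step * 6) - (step - base)) < abs(9)): false | base := 0 | result := 0 | iter idx=0: | result := 0 | result 12 | eval_b: total := 6 | count := 0 | (((step * 6) - (step - base)) < abs(9)): false | base := 0 | result := 0 | iter idx=0: | result := 0 | result 12 — matching result 12.
Across all 54 domain points the two functions coincide.
verdict: equivalent


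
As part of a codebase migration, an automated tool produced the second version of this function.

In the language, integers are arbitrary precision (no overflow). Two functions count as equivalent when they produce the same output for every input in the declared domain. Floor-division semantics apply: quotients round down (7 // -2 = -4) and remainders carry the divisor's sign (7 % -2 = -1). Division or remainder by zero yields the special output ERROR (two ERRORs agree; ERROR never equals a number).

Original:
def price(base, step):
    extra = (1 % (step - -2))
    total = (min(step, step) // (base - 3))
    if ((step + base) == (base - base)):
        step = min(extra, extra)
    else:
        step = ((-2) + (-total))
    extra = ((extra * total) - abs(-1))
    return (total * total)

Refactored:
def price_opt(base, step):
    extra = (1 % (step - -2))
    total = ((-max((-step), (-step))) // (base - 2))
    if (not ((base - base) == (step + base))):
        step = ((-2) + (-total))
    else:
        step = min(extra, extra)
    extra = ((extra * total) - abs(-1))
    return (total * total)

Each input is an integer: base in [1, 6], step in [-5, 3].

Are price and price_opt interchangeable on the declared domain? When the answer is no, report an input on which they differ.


At base=1, step=-5: price gives 4, price_opt gives 25.
verdict: not equivalent; witness: base=1, step=-5


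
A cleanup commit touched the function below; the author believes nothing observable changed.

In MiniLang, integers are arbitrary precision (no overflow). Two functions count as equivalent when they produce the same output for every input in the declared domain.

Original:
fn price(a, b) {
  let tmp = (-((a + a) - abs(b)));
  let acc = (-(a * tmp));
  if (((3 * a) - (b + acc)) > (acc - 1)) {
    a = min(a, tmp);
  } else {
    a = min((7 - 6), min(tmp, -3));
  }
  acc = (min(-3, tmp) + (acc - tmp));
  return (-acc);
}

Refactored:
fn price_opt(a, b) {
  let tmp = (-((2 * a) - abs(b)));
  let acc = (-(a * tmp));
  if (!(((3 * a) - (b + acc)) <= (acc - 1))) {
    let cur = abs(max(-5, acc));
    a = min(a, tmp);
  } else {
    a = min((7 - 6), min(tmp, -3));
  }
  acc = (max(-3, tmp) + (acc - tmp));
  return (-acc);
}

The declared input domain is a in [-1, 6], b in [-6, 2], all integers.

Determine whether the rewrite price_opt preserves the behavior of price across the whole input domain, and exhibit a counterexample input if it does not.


a=-1, b=-6 yields 3 from price but -8 from price_opt.
verdict: not equivalent; witness: a=-1, b=-6


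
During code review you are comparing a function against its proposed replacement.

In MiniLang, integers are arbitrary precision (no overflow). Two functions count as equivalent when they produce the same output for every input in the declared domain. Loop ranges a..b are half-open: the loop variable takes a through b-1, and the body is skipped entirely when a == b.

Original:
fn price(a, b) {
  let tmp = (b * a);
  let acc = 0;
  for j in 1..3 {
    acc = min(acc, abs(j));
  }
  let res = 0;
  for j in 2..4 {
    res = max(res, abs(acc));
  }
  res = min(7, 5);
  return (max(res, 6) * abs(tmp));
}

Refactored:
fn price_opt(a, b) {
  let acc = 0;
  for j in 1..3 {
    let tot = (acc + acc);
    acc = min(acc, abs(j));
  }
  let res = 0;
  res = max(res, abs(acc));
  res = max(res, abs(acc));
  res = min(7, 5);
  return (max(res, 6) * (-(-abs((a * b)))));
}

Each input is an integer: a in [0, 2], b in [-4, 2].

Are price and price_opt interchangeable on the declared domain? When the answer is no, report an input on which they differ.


The two versions differ — the changes include loop structure differs; also local variable names differ; also arithmetic usage differs; also min/max/abs usage differs.
Spot check at a=0, b=2 — price: tmp = 0; acc = 0; [j=1]; acc = 0; [j=2]; acc = 0; res = 0; [j=2]; res = 0; [j=3]; res = 0; res = 5; return 0. price_opt: acc = 0; [j=1]; tot = 0; acc = 0; [j=2]; tot = 0; acc = 0; res = 0; res = 0; res = 0; res = 5; return 0. Both give 0.
An exhaustive pass over the 21 declared inputs shows identical outputs.
verdict: equivalent


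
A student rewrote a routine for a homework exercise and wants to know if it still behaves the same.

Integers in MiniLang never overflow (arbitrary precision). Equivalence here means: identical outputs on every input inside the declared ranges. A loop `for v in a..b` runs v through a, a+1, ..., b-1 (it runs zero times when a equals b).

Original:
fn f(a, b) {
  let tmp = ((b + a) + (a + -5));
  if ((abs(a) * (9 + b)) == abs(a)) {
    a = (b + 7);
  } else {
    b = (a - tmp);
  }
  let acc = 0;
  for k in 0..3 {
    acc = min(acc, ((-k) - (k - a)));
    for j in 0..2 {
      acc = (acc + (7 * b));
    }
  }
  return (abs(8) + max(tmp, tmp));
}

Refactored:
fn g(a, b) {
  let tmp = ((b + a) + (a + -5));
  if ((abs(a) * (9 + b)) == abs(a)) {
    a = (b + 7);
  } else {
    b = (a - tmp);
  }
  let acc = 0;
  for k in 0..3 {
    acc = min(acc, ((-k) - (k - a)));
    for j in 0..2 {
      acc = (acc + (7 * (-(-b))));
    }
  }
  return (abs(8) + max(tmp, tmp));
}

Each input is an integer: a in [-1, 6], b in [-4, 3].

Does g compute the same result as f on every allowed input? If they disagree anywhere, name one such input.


The two are interchangeable: same computation, different form, and every declared input agrees.
Tracing a=6, b=3: f: tmp becomes 10; next ((abs(a) * (9 + b)) == abs(a)) evaluates to false; next b becomes -4; next acc becomes 0; next at k=0:; next acc becomes 0; next at j=0:; next acc becomes -28; next at j=1:; next acc becomes -56; next at k=1:; next acc becomes -56; next at j=0:; next acc becomes -84; next at j=1:; next acc becomes -112; next at k=2:; next acc becomes -112; next at j=0:; next acc becomes -140; next at j=1:; next acc becomes -168; next final value 18 | g: tmp becomes 10; next ((abs(a) * (9 + b)) == abs(a)) evaluates to false; next b becomes -4; next acc becomes 0; next at k=0:; next acc becomes 0; next at j=0:; next acc becomes -28; next at j=1:; next acc becomes -56; next at k=1:; next acc becomes -56; next at j=0:; next acc becomes -84; next at j=1:; next acc becomes -112; next at k=2:; next acc becomes -112; next at j=0:; next acc becomes -140; next at j=1:; next acc becomes -168; next final value 18 — matching result 18.
An exhaustive pass over the 64 declared inputs shows identical outputs.
verdict: equivalent


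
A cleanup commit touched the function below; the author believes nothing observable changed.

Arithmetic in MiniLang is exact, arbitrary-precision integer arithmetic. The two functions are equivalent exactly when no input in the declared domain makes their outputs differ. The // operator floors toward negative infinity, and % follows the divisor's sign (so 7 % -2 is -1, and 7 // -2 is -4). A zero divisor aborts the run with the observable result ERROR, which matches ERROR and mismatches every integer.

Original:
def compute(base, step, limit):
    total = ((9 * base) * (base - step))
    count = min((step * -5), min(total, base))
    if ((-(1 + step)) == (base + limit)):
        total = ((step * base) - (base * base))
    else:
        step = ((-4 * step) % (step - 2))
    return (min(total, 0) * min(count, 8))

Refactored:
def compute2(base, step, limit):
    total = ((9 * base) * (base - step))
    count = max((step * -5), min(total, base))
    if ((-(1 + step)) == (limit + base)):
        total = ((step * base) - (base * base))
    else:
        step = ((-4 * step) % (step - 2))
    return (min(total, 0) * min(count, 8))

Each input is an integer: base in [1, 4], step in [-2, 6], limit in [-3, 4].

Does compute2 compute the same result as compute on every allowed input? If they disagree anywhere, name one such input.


Try base=1, step=-2, limit=0.
compute: total := 27 | count := 1 | ((-(1 + step)) == (base + limit)): true | total := -3 | result -3
compute2: total := 27 | count := 10 | ((-(1 + step)) == (limit + base)): true | total := -3 | result -24
-3 != -24, so the rewrite changes behavior.
verdict: not equivalent; witness: base=1, step=-2, limit=0


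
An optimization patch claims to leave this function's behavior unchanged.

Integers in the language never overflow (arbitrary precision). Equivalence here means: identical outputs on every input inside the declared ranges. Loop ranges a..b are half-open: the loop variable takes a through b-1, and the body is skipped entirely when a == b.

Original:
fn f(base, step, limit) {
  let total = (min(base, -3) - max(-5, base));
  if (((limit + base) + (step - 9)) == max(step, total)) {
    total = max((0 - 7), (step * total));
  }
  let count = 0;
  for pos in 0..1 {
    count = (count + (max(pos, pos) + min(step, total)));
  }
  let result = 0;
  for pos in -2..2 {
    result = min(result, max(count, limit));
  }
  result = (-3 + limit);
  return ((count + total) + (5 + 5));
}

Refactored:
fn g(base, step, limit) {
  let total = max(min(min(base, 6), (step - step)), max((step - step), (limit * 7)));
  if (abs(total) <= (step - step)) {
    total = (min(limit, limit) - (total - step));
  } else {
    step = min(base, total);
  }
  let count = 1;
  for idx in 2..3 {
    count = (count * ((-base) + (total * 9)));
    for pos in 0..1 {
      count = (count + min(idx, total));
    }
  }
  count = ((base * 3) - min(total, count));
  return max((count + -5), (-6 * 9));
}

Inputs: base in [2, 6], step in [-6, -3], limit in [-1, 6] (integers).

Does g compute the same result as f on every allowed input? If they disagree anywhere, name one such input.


Input base=2, step=-6, limit=-1: -1 from f versus 73 from g.
verdict: not equivalent; witness: base=2, step=-6, limit=-1


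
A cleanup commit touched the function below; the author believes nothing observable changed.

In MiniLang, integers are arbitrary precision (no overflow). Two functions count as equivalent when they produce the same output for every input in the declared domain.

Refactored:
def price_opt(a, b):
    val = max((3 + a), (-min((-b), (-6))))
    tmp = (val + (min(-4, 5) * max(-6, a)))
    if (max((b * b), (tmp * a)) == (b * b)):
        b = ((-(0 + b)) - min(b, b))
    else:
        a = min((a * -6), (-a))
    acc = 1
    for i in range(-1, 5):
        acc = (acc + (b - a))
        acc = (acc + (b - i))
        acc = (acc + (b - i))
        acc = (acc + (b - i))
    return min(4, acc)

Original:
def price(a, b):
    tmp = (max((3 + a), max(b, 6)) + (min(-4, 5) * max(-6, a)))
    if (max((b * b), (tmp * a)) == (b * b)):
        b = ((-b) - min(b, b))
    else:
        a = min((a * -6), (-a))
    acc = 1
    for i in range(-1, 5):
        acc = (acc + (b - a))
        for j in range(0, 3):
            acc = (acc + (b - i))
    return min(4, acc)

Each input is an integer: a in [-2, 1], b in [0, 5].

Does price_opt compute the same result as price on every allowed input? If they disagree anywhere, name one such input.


Comparing the listings, the differences include: statement counts differ; also loop structure differs; also local variable names differ; also arithmetic usage differs; also constant usage differs; also min/max/abs usage differs.
One worked example (a=0, b=4) — price: tmp = 6; (max((b * b), (tmp * a)) == (b * b)) -> true; b = -8; acc = 1; [i=-1]; acc = -7; [j=0]; acc = -14; [j=1]; acc = -21; [j=2]; acc = -28; [i=0]; acc = -36; [j=0]; acc = -44; [j=1]; acc = -52; [j=2]; acc = -60; [i=1]; acc = -68; [j=0]; acc = -77; [j=1]; acc = -86; [j=2]; acc = -95; [i=2]; acc = -103; [j=0]; acc = -113; [j=1]; acc = -123; [j=2]; acc = -133; [i=3]; acc = -141; [j=0]; acc = -152; [j=1]; acc = -163; [j=2]; acc = -174; [i=4]; acc = -182; [j=0]; acc = -194; [j=1]; acc = -206; [j=2]; acc = -218; return -218; price_opt: val = 6; tmp = 6; (max((b * b), (tmp * a)) == (b * b)) -> true; b = -8; acc = 1; [i=-1]; acc = -7; acc = -14; acc = -21; acc = -28; [i=0]; acc = -36; acc = -44; acc = -52; acc = -60; [i=1]; acc = -68; acc = -77; acc = -86; acc = -95; [i=2]; acc = -103; acc = -113; acc = -123; acc = -133; [i=3]; acc = -141; acc = -152; acc = -163; acc = -174; [i=4]; acc = -182; acc = -194; acc = -206; acc = -218; return -218; agreement on -218.
Sweeping the whole domain (24 inputs) finds no disagreement.
verdict: equivalent


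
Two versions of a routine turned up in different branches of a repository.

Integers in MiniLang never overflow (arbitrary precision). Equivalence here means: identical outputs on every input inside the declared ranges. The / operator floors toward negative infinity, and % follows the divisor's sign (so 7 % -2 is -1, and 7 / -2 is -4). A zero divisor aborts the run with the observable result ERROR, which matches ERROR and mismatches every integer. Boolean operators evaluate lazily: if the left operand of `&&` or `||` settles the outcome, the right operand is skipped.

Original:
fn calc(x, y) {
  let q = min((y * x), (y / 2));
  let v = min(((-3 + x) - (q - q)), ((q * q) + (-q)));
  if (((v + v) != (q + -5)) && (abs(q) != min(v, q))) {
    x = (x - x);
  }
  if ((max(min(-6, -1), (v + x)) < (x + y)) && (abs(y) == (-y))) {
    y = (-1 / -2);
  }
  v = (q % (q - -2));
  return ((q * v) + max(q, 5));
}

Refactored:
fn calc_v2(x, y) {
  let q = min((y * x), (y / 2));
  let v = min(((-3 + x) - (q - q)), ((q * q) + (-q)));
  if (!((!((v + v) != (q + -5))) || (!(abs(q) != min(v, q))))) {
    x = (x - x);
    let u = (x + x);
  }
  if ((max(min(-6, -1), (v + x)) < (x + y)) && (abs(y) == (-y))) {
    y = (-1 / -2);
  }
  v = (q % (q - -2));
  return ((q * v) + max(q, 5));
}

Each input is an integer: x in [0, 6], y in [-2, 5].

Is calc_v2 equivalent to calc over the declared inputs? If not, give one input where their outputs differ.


Differences: statement counts differ; and arithmetic usage differs; and boolean connective usage differs; and local variable names differ — yet all 56 inputs agree.
verdict: equivalent


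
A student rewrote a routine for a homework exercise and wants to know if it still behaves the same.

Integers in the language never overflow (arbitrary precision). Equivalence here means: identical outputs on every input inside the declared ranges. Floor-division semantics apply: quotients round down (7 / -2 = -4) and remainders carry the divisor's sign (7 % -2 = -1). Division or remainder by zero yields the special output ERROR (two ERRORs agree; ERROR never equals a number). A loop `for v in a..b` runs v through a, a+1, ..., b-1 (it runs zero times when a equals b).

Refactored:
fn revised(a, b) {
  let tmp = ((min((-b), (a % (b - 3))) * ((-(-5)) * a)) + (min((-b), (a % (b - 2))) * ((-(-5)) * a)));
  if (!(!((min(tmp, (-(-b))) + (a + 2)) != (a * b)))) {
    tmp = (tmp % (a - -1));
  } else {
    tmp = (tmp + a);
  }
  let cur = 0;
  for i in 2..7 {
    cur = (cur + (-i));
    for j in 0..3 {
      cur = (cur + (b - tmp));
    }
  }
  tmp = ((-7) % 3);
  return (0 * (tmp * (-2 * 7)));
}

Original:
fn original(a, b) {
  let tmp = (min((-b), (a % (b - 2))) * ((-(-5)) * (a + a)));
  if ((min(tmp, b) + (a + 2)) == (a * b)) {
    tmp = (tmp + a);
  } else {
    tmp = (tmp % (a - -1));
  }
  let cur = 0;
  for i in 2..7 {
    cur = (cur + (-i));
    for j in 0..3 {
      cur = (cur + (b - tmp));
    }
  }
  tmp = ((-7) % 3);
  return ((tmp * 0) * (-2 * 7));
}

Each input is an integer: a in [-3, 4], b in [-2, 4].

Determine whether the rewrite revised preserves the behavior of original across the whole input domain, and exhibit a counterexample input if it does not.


Evaluate both at a=-3, b=3.
original: tmp=90, then ((min(tmp, b) + (a + 2)) == (a * b)) is false, then tmp=0, then cur=0, then (i=2), then cur=-2, then (j=0), then cur=1, then (j=1), then cur=4, then (j=2), then cur=7, then (i=3), then cur=4, then (j=0), then cur=7, then (j=1), then cur=10, then (j=2), then cur=13, then (i=4), then cur=9, then (j=0), then cur=12, then (j=1), then cur=15, then (j=2), then cur=18, then (i=5), then cur=13, then (j=0), then cur=16, then (j=1), then cur=19, then (j=2), then cur=22, then (i=6), then cur=16, then (j=0), then cur=19, then (j=1), then cur=22, then (j=2), then cur=25, then tmp=2, then returns 0
revised: a zero divisor aborts: ERROR
0 != ERROR, so the rewrite changes behavior.
verdict: not equivalent; witness: a=-3, b=3


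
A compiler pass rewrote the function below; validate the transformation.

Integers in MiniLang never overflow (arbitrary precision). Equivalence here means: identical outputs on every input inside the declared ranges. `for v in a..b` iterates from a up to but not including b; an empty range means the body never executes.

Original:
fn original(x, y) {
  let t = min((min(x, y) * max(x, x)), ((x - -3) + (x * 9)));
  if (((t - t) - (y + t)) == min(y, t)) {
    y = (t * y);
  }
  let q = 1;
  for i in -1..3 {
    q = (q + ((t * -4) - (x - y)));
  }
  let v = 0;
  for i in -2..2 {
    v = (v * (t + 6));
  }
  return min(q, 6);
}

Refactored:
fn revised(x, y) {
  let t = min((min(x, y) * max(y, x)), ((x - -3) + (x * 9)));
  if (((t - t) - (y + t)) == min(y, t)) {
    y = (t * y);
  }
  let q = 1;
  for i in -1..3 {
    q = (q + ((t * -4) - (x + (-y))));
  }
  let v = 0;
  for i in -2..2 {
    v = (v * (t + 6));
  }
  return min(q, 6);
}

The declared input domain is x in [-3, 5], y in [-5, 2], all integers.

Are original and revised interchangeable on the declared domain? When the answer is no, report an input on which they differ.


At x=1, y=2: original gives -11, revised gives -27.
verdict: not equivalent; witness: x=1, y=2


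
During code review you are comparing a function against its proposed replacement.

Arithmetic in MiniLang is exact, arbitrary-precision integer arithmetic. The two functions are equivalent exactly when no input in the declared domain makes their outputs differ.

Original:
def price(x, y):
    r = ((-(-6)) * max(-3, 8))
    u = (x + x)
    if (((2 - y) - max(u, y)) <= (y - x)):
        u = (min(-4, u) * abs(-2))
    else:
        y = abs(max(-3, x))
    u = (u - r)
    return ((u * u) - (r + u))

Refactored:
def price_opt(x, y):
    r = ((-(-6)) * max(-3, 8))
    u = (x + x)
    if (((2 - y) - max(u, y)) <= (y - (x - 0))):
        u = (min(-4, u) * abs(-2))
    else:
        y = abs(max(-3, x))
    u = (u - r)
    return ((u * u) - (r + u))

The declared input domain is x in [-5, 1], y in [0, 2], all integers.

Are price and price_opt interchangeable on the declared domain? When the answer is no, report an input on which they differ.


This is a faithful refactor — arithmetic usage differs; constant usage differs, but the computed results match everywhere.
Spot check at x=1, y=2 — price: r=48, then u=2, then (((2 - y) - max(u, y)) <= (y - x)) is true, then u=-8, then u=-56, then returns 3144. price_opt: r=48, then u=2, then (((2 - y) - max(u, y)) <= (y - (x - 0))) is true, then u=-8, then u=-56, then returns 3144. Both give 3144.
Every one of the 21 inputs gives matching results.
verdict: equivalent


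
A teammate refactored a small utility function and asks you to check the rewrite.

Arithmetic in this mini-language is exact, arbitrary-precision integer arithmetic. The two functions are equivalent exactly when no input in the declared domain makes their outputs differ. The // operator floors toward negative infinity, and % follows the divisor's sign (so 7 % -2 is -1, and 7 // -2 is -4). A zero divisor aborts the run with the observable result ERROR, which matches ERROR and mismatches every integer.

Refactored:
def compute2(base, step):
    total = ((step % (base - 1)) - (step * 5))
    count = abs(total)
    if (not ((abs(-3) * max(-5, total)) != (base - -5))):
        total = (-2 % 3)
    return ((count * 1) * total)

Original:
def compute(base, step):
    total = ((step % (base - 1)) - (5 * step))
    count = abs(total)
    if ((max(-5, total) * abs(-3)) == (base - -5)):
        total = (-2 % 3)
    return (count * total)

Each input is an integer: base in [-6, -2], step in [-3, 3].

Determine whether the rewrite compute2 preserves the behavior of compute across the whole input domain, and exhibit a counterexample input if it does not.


Behavior is preserved: although arithmetic usage differs; constant usage differs; comparison usage differs; boolean connective usage differs, the outputs never diverge.
Spot check at base=-3, step=-1 — compute: total becomes 4; next count becomes 4; next ((max(-5, total) * abs(-3)) == (base - -5)) evaluates to false; next final value 16. compute2: total becomes 4; next count becomes 4; next (not ((abs(-3) * max(-5, total)) != (base - -5))) evaluates to false; next final value 16. Both give 16.
Across all 35 domain points the two functions coincide.
verdict: equivalent


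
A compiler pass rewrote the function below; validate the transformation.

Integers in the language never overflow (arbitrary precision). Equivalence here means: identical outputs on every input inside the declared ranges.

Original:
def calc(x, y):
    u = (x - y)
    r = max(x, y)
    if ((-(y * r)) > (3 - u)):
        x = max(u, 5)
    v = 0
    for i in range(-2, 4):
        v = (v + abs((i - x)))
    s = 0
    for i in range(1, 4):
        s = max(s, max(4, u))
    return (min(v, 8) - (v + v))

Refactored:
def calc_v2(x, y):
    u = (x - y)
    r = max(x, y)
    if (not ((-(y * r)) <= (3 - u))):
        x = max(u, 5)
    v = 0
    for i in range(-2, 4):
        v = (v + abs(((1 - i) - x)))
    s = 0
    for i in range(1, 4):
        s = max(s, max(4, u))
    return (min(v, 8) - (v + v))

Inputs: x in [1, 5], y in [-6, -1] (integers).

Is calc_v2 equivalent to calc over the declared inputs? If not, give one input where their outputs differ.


Although constant usage differs, arithmetic usage differs, boolean connective usage differs, comparison usage differs, 30/30 inputs agree.
verdict: equivalent


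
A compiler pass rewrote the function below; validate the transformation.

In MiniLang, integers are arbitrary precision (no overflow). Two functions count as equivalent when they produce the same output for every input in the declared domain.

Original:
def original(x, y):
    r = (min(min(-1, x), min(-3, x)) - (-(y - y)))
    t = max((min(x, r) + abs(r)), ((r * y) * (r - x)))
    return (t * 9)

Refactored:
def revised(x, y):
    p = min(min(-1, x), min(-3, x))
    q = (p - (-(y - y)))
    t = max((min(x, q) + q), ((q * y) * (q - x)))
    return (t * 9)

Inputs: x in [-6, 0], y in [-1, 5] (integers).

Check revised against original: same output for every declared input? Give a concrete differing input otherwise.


Evaluate both at x=-2, y=-1.
original: r := -3 | t := 0 | result 0
revised: p := -3 | q := -3 | t := -3 | result -27
0 vs -27 — the two versions disagree here.
verdict: not equivalent; witness: x=-2, y=-1


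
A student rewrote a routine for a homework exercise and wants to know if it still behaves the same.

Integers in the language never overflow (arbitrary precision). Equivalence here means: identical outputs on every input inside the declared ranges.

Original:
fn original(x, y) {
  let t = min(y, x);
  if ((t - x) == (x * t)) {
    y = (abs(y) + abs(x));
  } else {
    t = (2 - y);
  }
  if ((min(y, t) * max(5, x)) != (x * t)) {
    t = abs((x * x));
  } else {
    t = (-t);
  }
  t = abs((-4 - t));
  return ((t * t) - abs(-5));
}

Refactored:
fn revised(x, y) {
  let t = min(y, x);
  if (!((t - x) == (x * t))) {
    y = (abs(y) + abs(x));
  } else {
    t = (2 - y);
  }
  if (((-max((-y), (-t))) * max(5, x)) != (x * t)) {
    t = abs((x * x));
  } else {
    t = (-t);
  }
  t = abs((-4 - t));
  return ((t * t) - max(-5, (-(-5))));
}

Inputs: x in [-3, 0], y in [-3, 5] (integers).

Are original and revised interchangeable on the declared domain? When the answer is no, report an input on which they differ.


Evaluate both at x=-3, y=-3.
original: t := -3 | ((t - x) == (x * t)): false | t := 5 | ((min(y, t) * max(5, x)) != (x * t)): false | t := -5 | t := 1 | result -4
revised: t := -3 | (!((t - x) == (x * t))): true | y := 6 | (((-max((-y), (-t))) * max(5, x)) != (x * t)): true | t := 9 | t := 13 | result 164
-4 vs 164 — the two versions disagree here.
verdict: not equivalent; witness: x=-3, y=-3


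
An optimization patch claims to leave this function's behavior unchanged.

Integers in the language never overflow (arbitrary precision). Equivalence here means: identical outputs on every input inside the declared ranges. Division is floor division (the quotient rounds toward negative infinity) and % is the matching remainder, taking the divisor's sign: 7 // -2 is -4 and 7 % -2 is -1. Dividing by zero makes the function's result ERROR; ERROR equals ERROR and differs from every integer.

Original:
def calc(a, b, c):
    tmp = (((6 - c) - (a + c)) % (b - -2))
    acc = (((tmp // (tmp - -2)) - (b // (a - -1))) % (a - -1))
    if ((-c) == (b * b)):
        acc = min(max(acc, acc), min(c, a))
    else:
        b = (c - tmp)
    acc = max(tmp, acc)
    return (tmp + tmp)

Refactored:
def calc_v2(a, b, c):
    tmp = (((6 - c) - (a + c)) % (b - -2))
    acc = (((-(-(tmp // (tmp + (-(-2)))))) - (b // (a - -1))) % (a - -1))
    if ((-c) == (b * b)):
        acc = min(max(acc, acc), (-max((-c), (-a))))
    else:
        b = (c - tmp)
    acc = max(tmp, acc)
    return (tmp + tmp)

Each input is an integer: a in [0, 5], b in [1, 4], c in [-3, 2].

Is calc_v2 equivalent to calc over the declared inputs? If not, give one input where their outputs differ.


Behavior is preserved: although min/max/abs usage differs; also arithmetic usage differs, the outputs never diverge.
One worked example (a=3, b=1, c=0) — calc: tmp = 0; acc = 0; ((-c) == (b * b)) -> false; b = 0; acc = 0; return 0; calc_v2: tmp = 0; acc = 0; ((-c) == (b * b)) -> false; b = 0; acc = 0; return 0; agreement on 0.
An exhaustive pass over the 144 declared inputs shows identical outputs.
verdict: equivalent


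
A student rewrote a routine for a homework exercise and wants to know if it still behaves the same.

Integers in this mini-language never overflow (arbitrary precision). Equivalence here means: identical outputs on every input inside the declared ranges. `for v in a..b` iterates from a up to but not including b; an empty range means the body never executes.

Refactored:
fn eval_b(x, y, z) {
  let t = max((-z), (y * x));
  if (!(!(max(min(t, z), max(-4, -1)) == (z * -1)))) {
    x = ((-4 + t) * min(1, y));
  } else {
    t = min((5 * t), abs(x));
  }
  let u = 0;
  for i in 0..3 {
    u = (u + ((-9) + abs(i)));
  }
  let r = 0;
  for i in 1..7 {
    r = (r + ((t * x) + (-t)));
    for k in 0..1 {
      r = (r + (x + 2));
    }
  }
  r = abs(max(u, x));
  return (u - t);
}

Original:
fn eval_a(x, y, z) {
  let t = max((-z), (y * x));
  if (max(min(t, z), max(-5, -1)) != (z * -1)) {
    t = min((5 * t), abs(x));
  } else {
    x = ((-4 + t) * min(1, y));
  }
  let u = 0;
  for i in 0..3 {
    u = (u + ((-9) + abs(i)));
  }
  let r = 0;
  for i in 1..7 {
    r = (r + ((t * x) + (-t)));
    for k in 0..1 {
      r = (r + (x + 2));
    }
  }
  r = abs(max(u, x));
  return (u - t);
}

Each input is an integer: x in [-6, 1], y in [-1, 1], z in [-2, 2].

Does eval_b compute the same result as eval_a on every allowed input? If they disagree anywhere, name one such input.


Although `-5` became `-4`, no input in the stated domain can expose it.
As a probe, take x=0, y=-1, z=2: eval_a runs t := 0 | (max(min(t, z), max(-5, -1)) != (z * -1)): true | t := 0 | u := 0 | iter i=0: | u := -9 | iter i=1: | u := -17 | iter i=2: | u := -24 | r := 0 | iter i=1: | r := 0 | iter k=0: | r := 2 | iter i=2: | r := 2 | iter k=0: | r := 4 | iter i=3: | r := 4 | iter k=0: | r := 6 | iter i=4: | r := 6 | iter k=0: | r := 8 | iter i=5: | r := 8 | iter k=0: | r := 10 | iter i=6: | r := 10 | iter k=0: | r := 12 | r := 0 | result -24; eval_b runs t := 0 | (!(!(max(min(t, z), max(-4, -1)) == (z * -1)))): false | t := 0 | u := 0 | iter i=0: | u := -9 | iter i=1: | u := -17 | iter i=2: | u := -24 | r := 0 | iter i=1: | r := 0 | iter k=0: | r := 2 | iter i=2: | r := 2 | iter k=0: | r := 4 | iter i=3: | r := 4 | iter k=0: | r := 6 | iter i=4: | r := 6 | iter k=0: | r := 8 | iter i=5: | r := 8 | iter k=0: | r := 10 | iter i=6: | r := 10 | iter k=0: | r := 12 | r := 0 | result -24; both end at -24.
Sweeping the whole domain (120 inputs) finds no disagreement.
verdict: equivalent
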